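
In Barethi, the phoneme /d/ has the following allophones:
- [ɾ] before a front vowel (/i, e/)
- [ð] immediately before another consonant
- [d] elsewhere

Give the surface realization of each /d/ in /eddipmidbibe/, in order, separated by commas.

[ð], [ɾ], [ð]

Occurrence 1 (position 2): immediately before another consonant → [ð].
Occurrence 2 (position 3): before a front vowel (/i, e/) → [ɾ].
Occurrence 3 (position 8): immediately before another consonant → [ð].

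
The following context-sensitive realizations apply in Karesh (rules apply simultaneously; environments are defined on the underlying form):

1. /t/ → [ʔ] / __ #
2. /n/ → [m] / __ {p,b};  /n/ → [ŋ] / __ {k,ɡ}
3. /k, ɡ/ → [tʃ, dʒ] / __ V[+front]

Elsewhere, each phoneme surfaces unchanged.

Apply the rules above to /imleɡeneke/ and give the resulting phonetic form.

/i/ — not in any rule's target class → [i].
/m/ stays [m].
/l/ (between /m/ and /e/) is unaffected → [l].
/e/ (between /l/ and /ɡ/): no rule targets it → [e].
/ɡ/ — between /e/ and /e/, before a front vowel — surfaces as [dʒ] (rule 3).
/e/ — not in any rule's target class → [e].
/n/ (between /e/ and /e/) is in the target of rule 2 but the environment (before a labial or velar stop) is not met → [n].
/e/ (between /n/ and /k/) is unaffected → [e].
Rule 3 applies to /k/ (between /e/ and /e/: before a front vowel) → [tʃ].
/e/ (word-final) is unaffected → [e].

[imledʒenetʃe]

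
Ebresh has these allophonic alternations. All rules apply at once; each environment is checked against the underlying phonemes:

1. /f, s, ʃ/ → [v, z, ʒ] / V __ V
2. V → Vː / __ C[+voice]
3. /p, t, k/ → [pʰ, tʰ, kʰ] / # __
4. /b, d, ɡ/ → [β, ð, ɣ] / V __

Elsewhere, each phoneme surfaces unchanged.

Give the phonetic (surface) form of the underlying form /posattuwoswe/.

[pʰozattuːwoswe]

Rule 3 applies to /p/ (word-initial: word-initially) → [pʰ].
/o/ (between /p/ and /s/) fails the environment for rule 2, so it stays [o].
/s/ (between /o/ and /a/) occurs between two vowels → [z] by rule 1.
/a/ — between /s/ and /t/; rule 2 does not apply here → [a].
/t/ (between /a/ and /t/): rule 3 targets it, but not word-initially → unchanged [t].
/t/ — between /t/ and /u/; rule 3 does not apply here → [t].
/u/ (between /t/ and /w/): before a voiced consonant, so rule 2 applies → [uː].
/w/ stays [w].
/o/ — between /w/ and /s/; rule 2 does not apply here → [o].
/s/ (between /o/ and /w/): rule 1 targets it, but not between two vowels → unchanged [s].
/w/ stays [w].
/e/ (word-final) is in the target of rule 2 but the environment (before a voiced consonant) is not met → [e].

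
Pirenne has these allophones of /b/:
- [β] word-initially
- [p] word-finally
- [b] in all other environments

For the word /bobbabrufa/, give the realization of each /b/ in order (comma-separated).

[β], [b], [b], [b]

Occurrence 1 (position 1): word-initially → [β].
Occurrence 2 (position 3): no conditioning environment matches → elsewhere allophone [b].
Occurrence 3 (position 4): no conditioning environment matches → elsewhere allophone [b].
Occurrence 4 (position 6): no conditioning environment matches → elsewhere allophone [b].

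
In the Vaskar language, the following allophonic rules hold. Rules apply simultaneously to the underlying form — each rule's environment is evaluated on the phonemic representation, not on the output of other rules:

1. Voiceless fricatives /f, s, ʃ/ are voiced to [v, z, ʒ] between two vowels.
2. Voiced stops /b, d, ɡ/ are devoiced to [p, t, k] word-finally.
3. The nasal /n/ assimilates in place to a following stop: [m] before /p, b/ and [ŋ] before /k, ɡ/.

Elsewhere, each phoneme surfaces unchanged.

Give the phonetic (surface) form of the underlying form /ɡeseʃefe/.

[ɡezeʒeve]

/ɡ/ (word-initial): rule 2 targets it, but not word-finally → unchanged [ɡ].
/e/ stays [e].
/s/ (between /e/ and /e/): between two vowels, so rule 1 applies → [z].
/e/ (between /s/ and /ʃ/) is unaffected → [e].
/ʃ/ (between /e/ and /e/) occurs between two vowels → [ʒ] by rule 1.
/e/ (between /ʃ/ and /f/): no rule targets it → [e].
/f/ (between /e/ and /e/) occurs between two vowels → [v] by rule 1.
/e/ stays [e].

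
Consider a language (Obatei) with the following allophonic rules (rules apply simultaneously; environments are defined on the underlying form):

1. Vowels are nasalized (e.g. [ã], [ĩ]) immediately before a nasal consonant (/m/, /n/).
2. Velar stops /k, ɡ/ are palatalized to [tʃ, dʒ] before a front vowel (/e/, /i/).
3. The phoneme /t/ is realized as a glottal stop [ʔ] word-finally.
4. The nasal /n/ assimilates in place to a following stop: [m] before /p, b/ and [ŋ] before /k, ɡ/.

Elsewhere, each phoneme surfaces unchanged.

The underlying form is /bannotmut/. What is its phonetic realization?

[bãnnotmuʔ]

/a/ — between /b/ and /n/, before a nasal consonant — surfaces as [ã] (rule 1).
/n/ (between /a/ and /n/) is in the target of rule 4 but the environment (before a labial or velar stop) is not met → [n].
/n/ (between /n/ and /o/) is in the target of rule 4 but the environment (before a labial or velar stop) is not met → [n].
/o/ (between /n/ and /t/): rule 1 targets it, but not before a nasal consonant → unchanged [o].
/t/ (between /o/ and /m/) fails the environment for rule 3, so it stays [t].
/u/ — between /m/ and /t/; rule 1 does not apply here → [u].
/t/ (word-final) occurs word-finally → [ʔ] by rule 3.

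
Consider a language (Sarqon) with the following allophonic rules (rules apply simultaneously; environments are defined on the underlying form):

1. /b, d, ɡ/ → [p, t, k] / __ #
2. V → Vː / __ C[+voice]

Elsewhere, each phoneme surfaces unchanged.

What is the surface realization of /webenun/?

/w/ — not in any rule's target class → [w].
Rule 2 applies to /e/ (between /w/ and /b/: before a voiced consonant) → [eː].
/b/ (between /e/ and /e/) is in the target of rule 1 but the environment (word-finally) is not met → [b].
/e/ (between /b/ and /n/): before a voiced consonant, so rule 2 applies → [eː].
/n/ — not in any rule's target class → [n].
Rule 2 applies to /u/ (between /n/ and /n/: before a voiced consonant) → [uː].
/n/ (word-final): no rule targets it → [n].

[weːbeːnuːn]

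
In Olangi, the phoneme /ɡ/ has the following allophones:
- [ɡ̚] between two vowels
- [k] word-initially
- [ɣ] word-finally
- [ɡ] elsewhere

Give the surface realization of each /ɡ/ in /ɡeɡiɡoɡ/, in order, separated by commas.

[k], [ɡ̚], [ɡ̚], [ɣ]

Occurrence 1 (position 1): word-initially → [k].
Occurrence 2 (position 3): between two vowels → [ɡ̚].
Occurrence 3 (position 5): between two vowels → [ɡ̚].
Occurrence 4 (position 7): word-finally → [ɣ].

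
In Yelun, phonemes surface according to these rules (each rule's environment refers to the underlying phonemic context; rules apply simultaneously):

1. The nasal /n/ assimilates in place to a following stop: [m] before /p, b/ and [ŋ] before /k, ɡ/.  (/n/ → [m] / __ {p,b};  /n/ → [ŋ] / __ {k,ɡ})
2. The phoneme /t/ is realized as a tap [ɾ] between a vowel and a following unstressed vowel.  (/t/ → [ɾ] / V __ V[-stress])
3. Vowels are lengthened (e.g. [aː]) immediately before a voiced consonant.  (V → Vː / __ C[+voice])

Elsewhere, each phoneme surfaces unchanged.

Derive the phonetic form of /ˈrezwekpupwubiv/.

/r/ (word-initial): no rule targets it → [r].
/e/ — between /r/ and /z/, before a voiced consonant — surfaces as [eː] (rule 3).
/z/ (between /e/ and /w/) is unaffected → [z].
/w/ — not in any rule's target class → [w].
/e/ (between /w/ and /k/) is in the target of rule 3 but the environment (before a voiced consonant) is not met → [e].
/k/ (between /e/ and /p/) is unaffected → [k].
/p/ (between /k/ and /u/): no rule targets it → [p].
/u/ (between /p/ and /p/): rule 3 targets it, but not before a voiced consonant → unchanged [u].
/p/ (between /u/ and /w/): no rule targets it → [p].
/w/ — not in any rule's target class → [w].
/u/ meets the environment for rule 3 (before a voiced consonant) → [uː].
/b/ (between /u/ and /i/) is unaffected → [b].
/i/ (between /b/ and /v/) occurs before a voiced consonant → [iː] by rule 3.
/v/ stays [v].

[ˈreːzwekpupwuːbiːv]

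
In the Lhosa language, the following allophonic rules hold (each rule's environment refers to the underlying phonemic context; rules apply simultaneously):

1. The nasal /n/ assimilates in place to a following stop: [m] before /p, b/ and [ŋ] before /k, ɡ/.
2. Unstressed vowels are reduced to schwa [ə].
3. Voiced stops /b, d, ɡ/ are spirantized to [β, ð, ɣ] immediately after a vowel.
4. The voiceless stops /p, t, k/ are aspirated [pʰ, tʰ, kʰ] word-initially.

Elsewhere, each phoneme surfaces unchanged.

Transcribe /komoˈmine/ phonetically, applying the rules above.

[kʰəməˈminə]

Rule 4 applies to /k/ (word-initial: word-initially) → [kʰ].
Rule 2 applies to /o/ (between /k/ and /m/: in an unstressed syllable) → [ə].
/m/ (between /o/ and /o/): no rule targets it → [m].
/o/ (between /m/ and /m/) occurs in an unstressed syllable → [ə] by rule 2.
/m/ (between /o/ and /i/): no rule targets it → [m].
/i/ — between /m/ and /n/; rule 2 does not apply here → [i].
/n/ (between /i/ and /e/) is in the target of rule 1 but the environment (before a labial or velar stop) is not met → [n].
/e/ (word-final): in an unstressed syllable, so rule 2 applies → [ə].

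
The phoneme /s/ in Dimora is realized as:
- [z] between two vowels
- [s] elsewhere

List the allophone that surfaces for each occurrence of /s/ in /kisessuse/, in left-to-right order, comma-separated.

[z], [s], [s], [z]

Occurrence 1 (position 3): between two vowels → [z].
Occurrence 2 (position 5): no conditioning environment matches → elsewhere allophone [s].
Occurrence 3 (position 6): no conditioning environment matches → elsewhere allophone [s].
Occurrence 4 (position 8): between two vowels → [z].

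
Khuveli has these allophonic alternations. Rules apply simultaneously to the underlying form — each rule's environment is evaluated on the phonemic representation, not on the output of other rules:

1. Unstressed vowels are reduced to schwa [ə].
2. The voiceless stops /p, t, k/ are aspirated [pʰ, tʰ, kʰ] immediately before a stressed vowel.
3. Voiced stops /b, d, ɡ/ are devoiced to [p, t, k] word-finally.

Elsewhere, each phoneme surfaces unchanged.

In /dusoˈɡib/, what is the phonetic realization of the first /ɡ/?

/ɡ/ (between /o/ and /i/) fails the environment for rule 3, so it stays [ɡ].

[ɡ]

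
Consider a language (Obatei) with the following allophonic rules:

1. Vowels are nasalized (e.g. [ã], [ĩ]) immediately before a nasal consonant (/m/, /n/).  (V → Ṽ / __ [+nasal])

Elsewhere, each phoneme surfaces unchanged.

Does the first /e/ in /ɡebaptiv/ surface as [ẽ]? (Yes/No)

/e/ (between /ɡ/ and /b/) fails the environment for rule 1, so it stays [e].
The actual realization is [e], not [ẽ].

No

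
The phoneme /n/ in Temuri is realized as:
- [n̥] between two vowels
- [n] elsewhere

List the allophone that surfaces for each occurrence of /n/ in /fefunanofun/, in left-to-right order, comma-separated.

[n̥], [n̥], [n]

Occurrence 1 (position 5): between two vowels → [n̥].
Occurrence 2 (position 7): between two vowels → [n̥].
Occurrence 3 (position 11): no conditioning environment matches → elsewhere allophone [n].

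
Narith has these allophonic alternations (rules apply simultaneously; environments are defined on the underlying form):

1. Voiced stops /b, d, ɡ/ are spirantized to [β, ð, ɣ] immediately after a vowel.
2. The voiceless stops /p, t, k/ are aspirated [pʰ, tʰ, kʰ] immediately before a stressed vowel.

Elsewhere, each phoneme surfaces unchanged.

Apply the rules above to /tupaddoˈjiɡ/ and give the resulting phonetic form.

[tupaðdoˈjiɣ]

/t/ — word-initial; rule 2 does not apply here → [t].
/u/ (between /t/ and /p/): no rule targets it → [u].
/p/ (between /u/ and /a/) is in the target of rule 2 but the environment (immediately before a stressed vowel) is not met → [p].
/a/ (between /p/ and /d/): no rule targets it → [a].
/d/ (between /a/ and /d/) occurs immediately after a vowel → [ð] by rule 1.
/d/ (between /d/ and /o/) is in the target of rule 1 but the environment (immediately after a vowel) is not met → [d].
/o/ stays [o].
/j/ (between /o/ and /i/): no rule targets it → [j].
/i/ (between /j/ and /ɡ/): no rule targets it → [i].
/ɡ/ meets the environment for rule 1 (immediately after a vowel) → [ɣ].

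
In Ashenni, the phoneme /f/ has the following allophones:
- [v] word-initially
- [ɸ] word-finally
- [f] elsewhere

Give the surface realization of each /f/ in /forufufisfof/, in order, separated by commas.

[v], [f], [f], [f], [ɸ]

Occurrence 1 (position 1): word-initially → [v].
Occurrence 2 (position 5): no conditioning environment matches → elsewhere allophone [f].
Occurrence 3 (position 7): no conditioning environment matches → elsewhere allophone [f].
Occurrence 4 (position 10): no conditioning environment matches → elsewhere allophone [f].
Occurrence 5 (position 12): word-finally → [ɸ].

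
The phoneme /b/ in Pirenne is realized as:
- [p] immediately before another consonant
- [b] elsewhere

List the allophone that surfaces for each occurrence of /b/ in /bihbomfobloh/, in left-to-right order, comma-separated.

[b], [b], [p]

Occurrence 1 (position 1): no conditioning environment matches → elsewhere allophone [b].
Occurrence 2 (position 4): no conditioning environment matches → elsewhere allophone [b].
Occurrence 3 (position 9): immediately before another consonant → [p].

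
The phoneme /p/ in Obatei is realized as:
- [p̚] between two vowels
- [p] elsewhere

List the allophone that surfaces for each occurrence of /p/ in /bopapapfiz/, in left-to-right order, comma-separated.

[p̚], [p̚], [p]

Occurrence 1 (position 3): between two vowels → [p̚].
Occurrence 2 (position 5): between two vowels → [p̚].
Occurrence 3 (position 7): no conditioning environment matches → elsewhere allophone [p].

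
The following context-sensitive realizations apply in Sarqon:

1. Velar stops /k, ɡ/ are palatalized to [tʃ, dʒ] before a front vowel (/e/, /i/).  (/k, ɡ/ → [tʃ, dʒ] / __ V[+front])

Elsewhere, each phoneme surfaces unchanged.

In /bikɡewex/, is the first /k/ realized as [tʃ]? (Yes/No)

No

/k/ (between /i/ and /ɡ/) is in the target of rule 1 but the environment (before a front vowel) is not met → [k].
The actual realization is [k], not [tʃ].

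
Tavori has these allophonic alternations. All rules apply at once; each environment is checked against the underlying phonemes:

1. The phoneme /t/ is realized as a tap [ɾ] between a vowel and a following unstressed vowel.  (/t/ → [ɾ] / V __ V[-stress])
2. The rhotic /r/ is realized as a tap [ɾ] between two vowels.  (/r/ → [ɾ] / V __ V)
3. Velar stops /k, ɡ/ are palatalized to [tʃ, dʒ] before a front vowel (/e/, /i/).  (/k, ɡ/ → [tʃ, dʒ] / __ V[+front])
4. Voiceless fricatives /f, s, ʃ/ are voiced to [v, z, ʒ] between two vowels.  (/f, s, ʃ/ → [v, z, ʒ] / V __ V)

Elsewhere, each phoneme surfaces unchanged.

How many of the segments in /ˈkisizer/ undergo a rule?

2

Segments that undergo a rule: /k/ → [tʃ] (rule 3); /s/ → [z] (rule 4).
All other segments surface unchanged.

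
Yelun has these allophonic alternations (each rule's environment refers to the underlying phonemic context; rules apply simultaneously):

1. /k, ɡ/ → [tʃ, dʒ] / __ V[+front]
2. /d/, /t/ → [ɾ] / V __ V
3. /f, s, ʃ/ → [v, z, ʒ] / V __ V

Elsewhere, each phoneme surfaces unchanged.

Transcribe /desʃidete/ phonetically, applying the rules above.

[desʃiɾeɾe]

/d/ (word-initial) is in the target of rule 2 but the environment (between two vowels) is not met → [d].
/e/ stays [e].
/s/ (between /e/ and /ʃ/) fails the environment for rule 3, so it stays [s].
/ʃ/ (between /s/ and /i/): rule 3 targets it, but not between two vowels → unchanged [ʃ].
/i/ (between /ʃ/ and /d/) is unaffected → [i].
/d/ meets the environment for rule 2 (between two vowels) → [ɾ].
/e/ (between /d/ and /t/) is unaffected → [e].
/t/ (between /e/ and /e/) occurs between two vowels → [ɾ] by rule 2.
/e/ (word-final) is unaffected → [e].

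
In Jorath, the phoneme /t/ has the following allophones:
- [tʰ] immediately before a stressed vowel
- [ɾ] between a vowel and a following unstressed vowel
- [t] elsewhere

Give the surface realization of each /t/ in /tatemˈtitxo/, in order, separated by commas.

[t], [ɾ], [tʰ], [t]

Occurrence 1 (position 1): no conditioning environment matches → elsewhere allophone [t].
Occurrence 2 (position 3): between a vowel and an unstressed vowel → [ɾ].
Occurrence 3 (position 6): immediately before a stressed vowel → [tʰ].
Occurrence 4 (position 8): no conditioning environment matches → elsewhere allophone [t].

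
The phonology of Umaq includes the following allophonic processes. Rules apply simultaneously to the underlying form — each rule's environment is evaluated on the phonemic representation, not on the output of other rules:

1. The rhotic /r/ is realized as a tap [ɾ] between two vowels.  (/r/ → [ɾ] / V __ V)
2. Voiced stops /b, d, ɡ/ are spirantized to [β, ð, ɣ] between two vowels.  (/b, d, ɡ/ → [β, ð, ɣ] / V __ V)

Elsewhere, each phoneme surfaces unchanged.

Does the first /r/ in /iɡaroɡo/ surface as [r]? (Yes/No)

No

/r/ meets the environment for rule 1 (between two vowels) → [ɾ].
The actual realization is [ɾ], not [r].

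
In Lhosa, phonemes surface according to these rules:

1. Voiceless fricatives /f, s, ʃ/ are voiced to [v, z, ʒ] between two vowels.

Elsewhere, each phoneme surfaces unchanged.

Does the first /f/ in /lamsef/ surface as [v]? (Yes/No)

/f/ (word-final) fails the environment for rule 1, so it stays [f].
The actual realization is [f], not [v].

No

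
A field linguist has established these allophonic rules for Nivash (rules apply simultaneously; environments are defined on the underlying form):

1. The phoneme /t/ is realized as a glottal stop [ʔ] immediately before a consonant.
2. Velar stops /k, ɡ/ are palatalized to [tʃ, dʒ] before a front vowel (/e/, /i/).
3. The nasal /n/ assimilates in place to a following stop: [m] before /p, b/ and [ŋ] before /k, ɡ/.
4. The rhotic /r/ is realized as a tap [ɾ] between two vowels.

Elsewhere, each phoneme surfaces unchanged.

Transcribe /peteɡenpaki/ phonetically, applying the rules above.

/p/ (word-initial) is unaffected → [p].
/e/ — not in any rule's target class → [e].
/t/ (between /e/ and /e/) fails the environment for rule 1, so it stays [t].
/e/ (between /t/ and /ɡ/): no rule targets it → [e].
/ɡ/ (between /e/ and /e/) occurs before a front vowel → [dʒ] by rule 2.
/e/ (between /ɡ/ and /n/) is unaffected → [e].
Rule 3 applies to /n/ (between /e/ and /p/: before a labial or velar stop) → [m].
/p/ (between /n/ and /a/) is unaffected → [p].
/a/ (between /p/ and /k/) is unaffected → [a].
/k/ (between /a/ and /i/): before a front vowel, so rule 2 applies → [tʃ].
/i/ — not in any rule's target class → [i].

[petedʒempatʃi]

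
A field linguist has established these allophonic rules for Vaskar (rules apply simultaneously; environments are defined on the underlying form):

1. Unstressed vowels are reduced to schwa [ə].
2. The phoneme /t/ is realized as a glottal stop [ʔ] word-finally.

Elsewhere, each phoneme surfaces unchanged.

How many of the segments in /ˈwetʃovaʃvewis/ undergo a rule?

Segments that undergo a rule: /o/ → [ə] (rule 1); /a/ → [ə] (rule 1); /e/ → [ə] (rule 1); /i/ → [ə] (rule 1).
All other segments surface unchanged.

4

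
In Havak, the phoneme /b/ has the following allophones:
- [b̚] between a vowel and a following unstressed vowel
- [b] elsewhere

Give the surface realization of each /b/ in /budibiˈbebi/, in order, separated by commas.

[b], [b̚], [b], [b̚]

Occurrence 1 (position 1): no conditioning environment matches → elsewhere allophone [b].
Occurrence 2 (position 5): between a vowel and a following unstressed vowel → [b̚].
Occurrence 3 (position 7): no conditioning environment matches → elsewhere allophone [b].
Occurrence 4 (position 9): between a vowel and a following unstressed vowel → [b̚].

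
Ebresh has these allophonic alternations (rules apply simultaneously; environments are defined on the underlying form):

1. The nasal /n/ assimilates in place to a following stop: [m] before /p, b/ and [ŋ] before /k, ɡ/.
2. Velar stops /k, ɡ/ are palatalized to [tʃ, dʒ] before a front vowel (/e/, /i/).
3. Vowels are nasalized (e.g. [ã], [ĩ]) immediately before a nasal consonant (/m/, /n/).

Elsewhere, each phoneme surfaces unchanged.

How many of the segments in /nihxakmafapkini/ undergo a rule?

Segments that undergo a rule: /k/ → [tʃ] (rule 2); /i/ → [ĩ] (rule 3).
All other segments surface unchanged.

2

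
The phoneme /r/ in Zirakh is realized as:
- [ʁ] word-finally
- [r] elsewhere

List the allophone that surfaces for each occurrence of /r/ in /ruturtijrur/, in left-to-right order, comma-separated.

[r], [r], [r], [ʁ]

Occurrence 1 (position 1): no conditioning environment matches → elsewhere allophone [r].
Occurrence 2 (position 5): no conditioning environment matches → elsewhere allophone [r].
Occurrence 3 (position 9): no conditioning environment matches → elsewhere allophone [r].
Occurrence 4 (position 11): word-finally → [ʁ].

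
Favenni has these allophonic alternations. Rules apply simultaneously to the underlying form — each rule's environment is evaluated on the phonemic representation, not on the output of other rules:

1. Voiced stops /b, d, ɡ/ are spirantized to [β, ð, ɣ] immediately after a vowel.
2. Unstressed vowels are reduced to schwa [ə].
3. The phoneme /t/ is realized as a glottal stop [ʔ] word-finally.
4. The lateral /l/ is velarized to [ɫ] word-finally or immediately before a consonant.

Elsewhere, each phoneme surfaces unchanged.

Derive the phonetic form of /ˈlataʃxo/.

/l/ (word-initial) is in the target of rule 4 but the environment (word-finally or immediately before a consonant) is not met → [l].
/a/ — between /l/ and /t/; rule 2 does not apply here → [a].
/t/ — between /a/ and /a/; rule 3 does not apply here → [t].
/a/ meets the environment for rule 2 (in an unstressed syllable) → [ə].
/o/ (word-final) occurs in an unstressed syllable → [ə] by rule 2.

[ˈlatəʃxə]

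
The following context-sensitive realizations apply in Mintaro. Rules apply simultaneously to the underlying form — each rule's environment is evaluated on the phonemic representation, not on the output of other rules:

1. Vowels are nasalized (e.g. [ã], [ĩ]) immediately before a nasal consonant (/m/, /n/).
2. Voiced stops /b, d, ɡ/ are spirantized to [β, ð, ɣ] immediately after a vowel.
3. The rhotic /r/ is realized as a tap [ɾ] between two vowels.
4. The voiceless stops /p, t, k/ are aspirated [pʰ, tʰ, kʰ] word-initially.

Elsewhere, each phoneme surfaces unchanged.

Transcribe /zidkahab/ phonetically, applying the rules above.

/i/ (between /z/ and /d/) is in the target of rule 1 but the environment (before a nasal consonant) is not met → [i].
Rule 2 applies to /d/ (between /i/ and /k/: immediately after a vowel) → [ð].
/k/ (between /d/ and /a/) is in the target of rule 4 but the environment (word-initially) is not met → [k].
/a/ — between /k/ and /h/; rule 1 does not apply here → [a].
/a/ (between /h/ and /b/) fails the environment for rule 1, so it stays [a].
/b/ meets the environment for rule 2 (immediately after a vowel) → [β].

[ziðkahaβ]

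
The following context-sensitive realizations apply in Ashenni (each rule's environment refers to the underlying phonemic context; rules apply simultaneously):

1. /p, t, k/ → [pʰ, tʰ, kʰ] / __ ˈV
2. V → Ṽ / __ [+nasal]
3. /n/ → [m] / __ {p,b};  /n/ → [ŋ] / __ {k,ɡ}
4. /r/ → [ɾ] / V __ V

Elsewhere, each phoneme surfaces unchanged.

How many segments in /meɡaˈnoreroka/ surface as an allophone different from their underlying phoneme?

3

Segments that undergo a rule: /a/ → [ã] (rule 2); /r/ → [ɾ] (rule 4); /r/ → [ɾ] (rule 4).
All other segments surface unchanged.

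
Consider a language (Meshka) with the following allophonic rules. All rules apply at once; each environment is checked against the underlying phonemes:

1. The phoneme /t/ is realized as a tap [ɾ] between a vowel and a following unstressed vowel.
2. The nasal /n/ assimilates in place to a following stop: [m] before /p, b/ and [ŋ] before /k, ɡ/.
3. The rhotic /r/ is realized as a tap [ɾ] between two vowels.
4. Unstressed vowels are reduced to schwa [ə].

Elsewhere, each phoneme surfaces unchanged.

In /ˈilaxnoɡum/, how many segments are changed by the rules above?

3

Segments that undergo a rule: /a/ → [ə] (rule 4); /o/ → [ə] (rule 4); /u/ → [ə] (rule 4).
All other segments surface unchanged.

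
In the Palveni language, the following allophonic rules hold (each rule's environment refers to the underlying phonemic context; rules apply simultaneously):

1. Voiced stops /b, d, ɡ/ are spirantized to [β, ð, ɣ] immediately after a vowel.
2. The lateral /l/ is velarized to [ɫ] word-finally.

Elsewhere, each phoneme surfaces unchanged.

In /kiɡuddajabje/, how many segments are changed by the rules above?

3

Segments that undergo a rule: /ɡ/ → [ɣ] (rule 1); /d/ → [ð] (rule 1); /b/ → [β] (rule 1).
All other segments surface unchanged.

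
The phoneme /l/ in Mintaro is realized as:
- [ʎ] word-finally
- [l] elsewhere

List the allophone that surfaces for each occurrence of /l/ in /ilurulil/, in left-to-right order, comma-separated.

Occurrence 1 (position 2): no conditioning environment matches → elsewhere allophone [l].
Occurrence 2 (position 6): no conditioning environment matches → elsewhere allophone [l].
Occurrence 3 (position 8): word-finally → [ʎ].

[l], [l], [ʎ]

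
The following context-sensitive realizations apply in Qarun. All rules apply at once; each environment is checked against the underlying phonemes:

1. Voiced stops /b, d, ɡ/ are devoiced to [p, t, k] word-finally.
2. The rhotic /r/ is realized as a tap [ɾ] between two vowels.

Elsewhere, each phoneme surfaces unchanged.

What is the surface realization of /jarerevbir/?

/j/ stays [j].
/a/ (between /j/ and /r/): no rule targets it → [a].
/r/ — between /a/ and /e/, between two vowels — surfaces as [ɾ] (rule 2).
/e/ — not in any rule's target class → [e].
/r/ — between /e/ and /e/, between two vowels — surfaces as [ɾ] (rule 2).
/e/ — not in any rule's target class → [e].
/v/ (between /e/ and /b/) is unaffected → [v].
/b/ (between /v/ and /i/): rule 1 targets it, but not word-finally → unchanged [b].
/i/ (between /b/ and /r/) is unaffected → [i].
/r/ (word-final) fails the environment for rule 2, so it stays [r].

[jaɾeɾevbir]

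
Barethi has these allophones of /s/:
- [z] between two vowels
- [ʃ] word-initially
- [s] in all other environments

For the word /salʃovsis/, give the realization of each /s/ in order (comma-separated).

Occurrence 1 (position 1): word-initially → [ʃ].
Occurrence 2 (position 7): no conditioning environment matches → elsewhere allophone [s].
Occurrence 3 (position 9): no conditioning environment matches → elsewhere allophone [s].

[ʃ], [s], [s]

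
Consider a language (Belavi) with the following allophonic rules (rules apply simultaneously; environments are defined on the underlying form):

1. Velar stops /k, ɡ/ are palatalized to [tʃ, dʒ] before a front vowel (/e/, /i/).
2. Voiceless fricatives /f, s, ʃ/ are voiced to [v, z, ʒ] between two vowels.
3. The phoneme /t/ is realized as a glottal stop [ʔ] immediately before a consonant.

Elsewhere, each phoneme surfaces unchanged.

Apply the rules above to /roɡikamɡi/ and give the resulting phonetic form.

[rodʒikamdʒi]

/r/ (word-initial) is unaffected → [r].
/o/ stays [o].
Rule 1 applies to /ɡ/ (between /o/ and /i/: before a front vowel) → [dʒ].
/i/ (between /ɡ/ and /k/) is unaffected → [i].
/k/ — between /i/ and /a/; rule 1 does not apply here → [k].
/a/ (between /k/ and /m/): no rule targets it → [a].
/m/ (between /a/ and /ɡ/) is unaffected → [m].
/ɡ/ — between /m/ and /i/, before a front vowel — surfaces as [dʒ] (rule 1).
/i/ stays [i].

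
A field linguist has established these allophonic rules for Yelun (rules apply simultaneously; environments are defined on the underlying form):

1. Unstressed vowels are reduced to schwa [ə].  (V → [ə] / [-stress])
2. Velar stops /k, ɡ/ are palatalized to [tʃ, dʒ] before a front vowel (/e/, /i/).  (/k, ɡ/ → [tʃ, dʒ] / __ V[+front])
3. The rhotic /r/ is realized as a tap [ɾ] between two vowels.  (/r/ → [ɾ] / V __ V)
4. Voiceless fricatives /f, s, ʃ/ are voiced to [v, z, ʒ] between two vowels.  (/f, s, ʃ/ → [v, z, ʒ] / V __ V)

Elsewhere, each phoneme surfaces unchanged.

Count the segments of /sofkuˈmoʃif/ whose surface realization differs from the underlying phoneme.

Segments that undergo a rule: /o/ → [ə] (rule 1); /u/ → [ə] (rule 1); /ʃ/ → [ʒ] (rule 4); /i/ → [ə] (rule 1).
All other segments surface unchanged.

4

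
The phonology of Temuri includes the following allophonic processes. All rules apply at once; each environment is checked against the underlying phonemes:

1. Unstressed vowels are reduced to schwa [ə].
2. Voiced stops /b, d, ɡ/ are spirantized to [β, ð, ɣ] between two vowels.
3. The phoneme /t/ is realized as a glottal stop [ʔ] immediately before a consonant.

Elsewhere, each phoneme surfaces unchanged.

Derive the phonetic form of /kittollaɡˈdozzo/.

[kəʔtəlləɡˈdozzə]

/k/ (word-initial): no rule targets it → [k].
/i/ (between /k/ and /t/) occurs in an unstressed syllable → [ə] by rule 1.
/t/ — between /i/ and /t/, immediately before a consonant — surfaces as [ʔ] (rule 3).
/t/ (between /t/ and /o/) is in the target of rule 3 but the environment (immediately before a consonant) is not met → [t].
/o/ — between /t/ and /l/, in an unstressed syllable — surfaces as [ə] (rule 1).
/l/ (between /o/ and /l/): no rule targets it → [l].
/l/ (between /l/ and /a/): no rule targets it → [l].
/a/ (between /l/ and /ɡ/): in an unstressed syllable, so rule 1 applies → [ə].
/ɡ/ (between /a/ and /d/): rule 2 targets it, but not between two vowels → unchanged [ɡ].
/d/ (between /ɡ/ and /o/): rule 2 targets it, but not between two vowels → unchanged [d].
/o/ (between /d/ and /z/) fails the environment for rule 1, so it stays [o].
/z/ stays [z].
/z/ (between /z/ and /o/) is unaffected → [z].
/o/ (word-final) occurs in an unstressed syllable → [ə] by rule 1.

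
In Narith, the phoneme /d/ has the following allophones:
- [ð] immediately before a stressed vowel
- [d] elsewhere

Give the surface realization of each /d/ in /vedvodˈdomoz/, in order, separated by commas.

[d], [d], [ð]

Occurrence 1 (position 3): no conditioning environment matches → elsewhere allophone [d].
Occurrence 2 (position 6): no conditioning environment matches → elsewhere allophone [d].
Occurrence 3 (position 7): immediately before a stressed vowel → [ð].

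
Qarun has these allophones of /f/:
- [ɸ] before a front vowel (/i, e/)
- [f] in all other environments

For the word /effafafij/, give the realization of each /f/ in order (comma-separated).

Occurrence 1 (position 2): no conditioning environment matches → elsewhere allophone [f].
Occurrence 2 (position 3): no conditioning environment matches → elsewhere allophone [f].
Occurrence 3 (position 5): no conditioning environment matches → elsewhere allophone [f].
Occurrence 4 (position 7): before a front vowel (/i, e/) → [ɸ].

[f], [f], [f], [ɸ]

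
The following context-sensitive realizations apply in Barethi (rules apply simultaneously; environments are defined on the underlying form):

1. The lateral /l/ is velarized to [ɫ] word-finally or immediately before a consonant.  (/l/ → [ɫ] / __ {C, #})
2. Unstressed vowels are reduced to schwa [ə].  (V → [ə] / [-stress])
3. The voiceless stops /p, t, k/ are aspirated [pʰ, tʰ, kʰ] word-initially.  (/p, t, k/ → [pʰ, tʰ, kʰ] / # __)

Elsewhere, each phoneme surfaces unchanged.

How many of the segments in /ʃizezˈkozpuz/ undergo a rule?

3

Segments that undergo a rule: /i/ → [ə] (rule 2); /e/ → [ə] (rule 2); /u/ → [ə] (rule 2).
All other segments surface unchanged.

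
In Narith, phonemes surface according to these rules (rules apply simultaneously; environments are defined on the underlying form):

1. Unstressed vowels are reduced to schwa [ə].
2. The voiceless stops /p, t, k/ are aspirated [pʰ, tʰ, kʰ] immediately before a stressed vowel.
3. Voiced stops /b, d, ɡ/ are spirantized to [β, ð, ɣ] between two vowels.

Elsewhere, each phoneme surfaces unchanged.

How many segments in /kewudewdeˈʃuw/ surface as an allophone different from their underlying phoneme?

Segments that undergo a rule: /e/ → [ə] (rule 1); /u/ → [ə] (rule 1); /d/ → [ð] (rule 3); /e/ → [ə] (rule 1); /e/ → [ə] (rule 1).
All other segments surface unchanged.

5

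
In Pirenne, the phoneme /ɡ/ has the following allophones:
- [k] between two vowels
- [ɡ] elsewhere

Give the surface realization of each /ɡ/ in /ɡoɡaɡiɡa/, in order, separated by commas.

[ɡ], [k], [k], [k]

Occurrence 1 (position 1): no conditioning environment matches → elsewhere allophone [ɡ].
Occurrence 2 (position 3): between two vowels → [k].
Occurrence 3 (position 5): between two vowels → [k].
Occurrence 4 (position 7): between two vowels → [k].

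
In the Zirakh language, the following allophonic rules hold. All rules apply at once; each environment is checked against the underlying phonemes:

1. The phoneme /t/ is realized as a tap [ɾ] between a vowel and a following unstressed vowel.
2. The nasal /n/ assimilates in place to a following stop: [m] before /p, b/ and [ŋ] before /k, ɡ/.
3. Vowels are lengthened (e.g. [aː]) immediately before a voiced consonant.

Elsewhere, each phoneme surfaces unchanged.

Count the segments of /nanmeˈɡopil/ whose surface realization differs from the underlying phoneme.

3

Segments that undergo a rule: /a/ → [aː] (rule 3); /e/ → [eː] (rule 3); /i/ → [iː] (rule 3).
All other segments surface unchanged.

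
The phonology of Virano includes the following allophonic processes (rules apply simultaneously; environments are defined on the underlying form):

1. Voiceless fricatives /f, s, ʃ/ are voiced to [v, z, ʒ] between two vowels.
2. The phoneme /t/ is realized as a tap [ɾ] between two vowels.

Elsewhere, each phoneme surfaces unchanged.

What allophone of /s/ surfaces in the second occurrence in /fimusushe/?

[s]

/s/ — between /u/ and /h/; rule 1 does not apply here → [s].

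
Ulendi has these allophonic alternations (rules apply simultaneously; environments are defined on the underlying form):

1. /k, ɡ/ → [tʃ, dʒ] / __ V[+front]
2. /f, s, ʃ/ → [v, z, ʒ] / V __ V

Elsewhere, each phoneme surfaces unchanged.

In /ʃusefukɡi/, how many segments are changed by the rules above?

3

Segments that undergo a rule: /s/ → [z] (rule 2); /f/ → [v] (rule 2); /ɡ/ → [dʒ] (rule 1).
All other segments surface unchanged.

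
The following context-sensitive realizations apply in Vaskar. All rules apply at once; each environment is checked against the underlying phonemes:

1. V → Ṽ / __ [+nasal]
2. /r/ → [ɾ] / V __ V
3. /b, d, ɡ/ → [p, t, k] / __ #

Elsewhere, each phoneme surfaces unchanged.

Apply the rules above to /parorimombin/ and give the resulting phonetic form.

[paɾoɾĩmõmbĩn]

/a/ — between /p/ and /r/; rule 1 does not apply here → [a].
/r/ meets the environment for rule 2 (between two vowels) → [ɾ].
/o/ (between /r/ and /r/) fails the environment for rule 1, so it stays [o].
/r/ — between /o/ and /i/, between two vowels — surfaces as [ɾ] (rule 2).
/i/ meets the environment for rule 1 (before a nasal consonant) → [ĩ].
Rule 1 applies to /o/ (between /m/ and /m/: before a nasal consonant) → [õ].
/b/ (between /m/ and /i/): rule 3 targets it, but not word-finally → unchanged [b].
/i/ (between /b/ and /n/): before a nasal consonant, so rule 1 applies → [ĩ].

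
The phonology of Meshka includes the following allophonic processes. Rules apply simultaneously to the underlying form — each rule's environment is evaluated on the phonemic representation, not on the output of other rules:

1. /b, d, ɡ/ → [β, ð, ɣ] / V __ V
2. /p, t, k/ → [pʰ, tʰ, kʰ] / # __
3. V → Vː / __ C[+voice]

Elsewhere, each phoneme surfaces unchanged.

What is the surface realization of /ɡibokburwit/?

[ɡiːβokbuːrwit]

/ɡ/ — word-initial; rule 1 does not apply here → [ɡ].
Rule 3 applies to /i/ (between /ɡ/ and /b/: before a voiced consonant) → [iː].
/b/ — between /i/ and /o/, between two vowels — surfaces as [β] (rule 1).
/o/ — between /b/ and /k/; rule 3 does not apply here → [o].
/k/ (between /o/ and /b/) is in the target of rule 2 but the environment (word-initially) is not met → [k].
/b/ (between /k/ and /u/) fails the environment for rule 1, so it stays [b].
Rule 3 applies to /u/ (between /b/ and /r/: before a voiced consonant) → [uː].
/i/ (between /w/ and /t/) fails the environment for rule 3, so it stays [i].
/t/ (word-final): rule 2 targets it, but not word-initially → unchanged [t].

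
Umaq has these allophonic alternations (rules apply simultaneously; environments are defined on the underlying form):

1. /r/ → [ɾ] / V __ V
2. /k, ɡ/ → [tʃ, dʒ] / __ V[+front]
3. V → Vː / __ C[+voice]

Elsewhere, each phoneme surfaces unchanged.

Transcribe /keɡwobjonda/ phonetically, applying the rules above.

[tʃeːɡwoːbjoːnda]

/k/ meets the environment for rule 2 (before a front vowel) → [tʃ].
/e/ — between /k/ and /ɡ/, before a voiced consonant — surfaces as [eː] (rule 3).
/ɡ/ — between /e/ and /w/; rule 2 does not apply here → [ɡ].
/w/ (between /ɡ/ and /o/): no rule targets it → [w].
/o/ meets the environment for rule 3 (before a voiced consonant) → [oː].
/b/ — not in any rule's target class → [b].
/j/ (between /b/ and /o/): no rule targets it → [j].
/o/ meets the environment for rule 3 (before a voiced consonant) → [oː].
/n/ (between /o/ and /d/): no rule targets it → [n].
/d/ stays [d].
/a/ (word-final) fails the environment for rule 3, so it stays [a].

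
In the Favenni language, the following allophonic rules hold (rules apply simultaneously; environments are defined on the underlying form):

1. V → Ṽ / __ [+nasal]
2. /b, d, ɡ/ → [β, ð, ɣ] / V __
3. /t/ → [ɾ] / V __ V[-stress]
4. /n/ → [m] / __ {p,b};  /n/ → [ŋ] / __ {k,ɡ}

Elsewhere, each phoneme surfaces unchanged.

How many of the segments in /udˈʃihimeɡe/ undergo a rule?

3

Segments that undergo a rule: /d/ → [ð] (rule 2); /i/ → [ĩ] (rule 1); /ɡ/ → [ɣ] (rule 2).
All other segments surface unchanged.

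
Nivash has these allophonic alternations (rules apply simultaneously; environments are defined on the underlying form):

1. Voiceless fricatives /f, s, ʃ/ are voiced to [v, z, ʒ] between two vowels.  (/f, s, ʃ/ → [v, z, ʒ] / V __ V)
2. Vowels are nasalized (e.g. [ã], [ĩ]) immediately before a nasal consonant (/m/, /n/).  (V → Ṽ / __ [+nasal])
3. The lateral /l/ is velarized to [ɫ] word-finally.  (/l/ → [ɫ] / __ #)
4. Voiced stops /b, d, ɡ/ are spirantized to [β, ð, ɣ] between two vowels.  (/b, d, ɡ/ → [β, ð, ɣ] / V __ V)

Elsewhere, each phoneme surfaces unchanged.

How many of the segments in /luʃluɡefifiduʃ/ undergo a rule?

Segments that undergo a rule: /ɡ/ → [ɣ] (rule 4); /f/ → [v] (rule 1); /f/ → [v] (rule 1); /d/ → [ð] (rule 4).
All other segments surface unchanged.

4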